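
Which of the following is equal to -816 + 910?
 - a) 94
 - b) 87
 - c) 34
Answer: a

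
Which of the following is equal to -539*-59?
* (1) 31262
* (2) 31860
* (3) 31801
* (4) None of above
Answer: 3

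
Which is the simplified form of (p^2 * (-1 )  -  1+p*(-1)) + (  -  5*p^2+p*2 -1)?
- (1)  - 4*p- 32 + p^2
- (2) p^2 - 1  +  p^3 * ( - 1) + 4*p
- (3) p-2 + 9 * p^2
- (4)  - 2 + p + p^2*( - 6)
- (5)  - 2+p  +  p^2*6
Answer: 4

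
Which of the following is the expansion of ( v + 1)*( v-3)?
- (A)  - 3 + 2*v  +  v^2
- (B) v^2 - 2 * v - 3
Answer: B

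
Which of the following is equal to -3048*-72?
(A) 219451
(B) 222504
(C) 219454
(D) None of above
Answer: D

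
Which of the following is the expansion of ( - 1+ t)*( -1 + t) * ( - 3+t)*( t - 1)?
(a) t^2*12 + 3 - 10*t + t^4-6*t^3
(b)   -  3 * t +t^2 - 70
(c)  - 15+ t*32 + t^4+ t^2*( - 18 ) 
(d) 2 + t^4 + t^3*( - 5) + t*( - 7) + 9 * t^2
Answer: a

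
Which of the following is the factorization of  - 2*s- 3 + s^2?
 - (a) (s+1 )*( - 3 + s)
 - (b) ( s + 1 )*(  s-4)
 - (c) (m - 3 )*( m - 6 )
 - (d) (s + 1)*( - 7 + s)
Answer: a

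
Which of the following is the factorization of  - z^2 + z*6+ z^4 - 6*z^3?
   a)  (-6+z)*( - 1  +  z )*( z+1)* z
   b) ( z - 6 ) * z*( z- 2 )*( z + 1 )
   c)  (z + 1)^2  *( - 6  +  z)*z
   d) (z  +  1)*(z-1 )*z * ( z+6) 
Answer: a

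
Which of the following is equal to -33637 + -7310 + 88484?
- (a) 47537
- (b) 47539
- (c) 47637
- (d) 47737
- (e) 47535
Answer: a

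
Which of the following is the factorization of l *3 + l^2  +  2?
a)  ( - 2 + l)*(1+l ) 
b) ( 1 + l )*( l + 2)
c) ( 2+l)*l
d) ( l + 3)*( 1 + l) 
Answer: b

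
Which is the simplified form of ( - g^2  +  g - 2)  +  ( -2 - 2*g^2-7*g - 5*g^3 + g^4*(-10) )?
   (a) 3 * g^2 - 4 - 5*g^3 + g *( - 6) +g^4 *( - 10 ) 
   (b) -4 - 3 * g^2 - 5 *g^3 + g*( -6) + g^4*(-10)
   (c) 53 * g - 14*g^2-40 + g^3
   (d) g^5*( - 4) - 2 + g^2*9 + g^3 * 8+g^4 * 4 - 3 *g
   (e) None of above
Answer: b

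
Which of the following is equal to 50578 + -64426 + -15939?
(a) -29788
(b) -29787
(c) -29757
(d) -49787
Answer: b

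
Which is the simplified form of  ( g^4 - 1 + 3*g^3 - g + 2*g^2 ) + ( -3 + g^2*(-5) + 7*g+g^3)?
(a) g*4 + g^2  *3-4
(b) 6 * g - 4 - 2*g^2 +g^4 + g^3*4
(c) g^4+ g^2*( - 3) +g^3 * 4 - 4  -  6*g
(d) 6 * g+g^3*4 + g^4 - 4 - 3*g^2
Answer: d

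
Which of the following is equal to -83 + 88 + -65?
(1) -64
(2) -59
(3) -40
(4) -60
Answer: 4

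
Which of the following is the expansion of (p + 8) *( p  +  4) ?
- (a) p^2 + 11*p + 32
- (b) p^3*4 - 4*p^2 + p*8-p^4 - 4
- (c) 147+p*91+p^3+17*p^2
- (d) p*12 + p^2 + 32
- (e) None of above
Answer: d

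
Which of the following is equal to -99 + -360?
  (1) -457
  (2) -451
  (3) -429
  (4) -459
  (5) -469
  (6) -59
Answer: 4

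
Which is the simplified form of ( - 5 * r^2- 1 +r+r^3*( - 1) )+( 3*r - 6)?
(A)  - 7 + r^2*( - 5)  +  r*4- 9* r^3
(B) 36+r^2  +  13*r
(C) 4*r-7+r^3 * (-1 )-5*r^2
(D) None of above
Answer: C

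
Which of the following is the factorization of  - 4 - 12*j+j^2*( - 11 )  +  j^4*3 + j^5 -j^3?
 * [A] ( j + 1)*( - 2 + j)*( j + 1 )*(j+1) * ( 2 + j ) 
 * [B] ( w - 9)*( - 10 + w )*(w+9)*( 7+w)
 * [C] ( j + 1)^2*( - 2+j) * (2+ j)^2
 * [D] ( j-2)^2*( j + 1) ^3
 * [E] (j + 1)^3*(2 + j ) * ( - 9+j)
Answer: A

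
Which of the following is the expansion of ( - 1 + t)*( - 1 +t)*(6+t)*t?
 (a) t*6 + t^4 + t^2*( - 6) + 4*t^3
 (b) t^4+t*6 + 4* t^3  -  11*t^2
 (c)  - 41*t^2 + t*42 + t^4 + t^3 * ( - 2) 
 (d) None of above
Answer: b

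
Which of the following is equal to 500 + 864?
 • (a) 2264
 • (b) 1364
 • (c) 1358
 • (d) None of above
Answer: b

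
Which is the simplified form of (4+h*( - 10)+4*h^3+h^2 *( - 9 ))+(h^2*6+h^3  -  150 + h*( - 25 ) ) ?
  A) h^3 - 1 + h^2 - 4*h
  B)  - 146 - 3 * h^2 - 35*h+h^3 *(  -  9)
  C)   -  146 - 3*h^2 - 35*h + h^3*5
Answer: C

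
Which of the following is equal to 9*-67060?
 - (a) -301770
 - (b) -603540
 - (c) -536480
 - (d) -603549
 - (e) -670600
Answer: b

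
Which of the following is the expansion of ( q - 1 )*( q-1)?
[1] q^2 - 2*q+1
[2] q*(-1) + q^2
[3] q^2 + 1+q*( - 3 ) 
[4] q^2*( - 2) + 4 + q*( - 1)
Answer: 1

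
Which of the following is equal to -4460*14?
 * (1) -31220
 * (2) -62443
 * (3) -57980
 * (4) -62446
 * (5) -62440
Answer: 5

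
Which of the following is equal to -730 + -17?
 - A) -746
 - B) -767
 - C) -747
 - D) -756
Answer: C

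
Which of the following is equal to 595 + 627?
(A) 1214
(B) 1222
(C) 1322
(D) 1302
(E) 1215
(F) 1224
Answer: B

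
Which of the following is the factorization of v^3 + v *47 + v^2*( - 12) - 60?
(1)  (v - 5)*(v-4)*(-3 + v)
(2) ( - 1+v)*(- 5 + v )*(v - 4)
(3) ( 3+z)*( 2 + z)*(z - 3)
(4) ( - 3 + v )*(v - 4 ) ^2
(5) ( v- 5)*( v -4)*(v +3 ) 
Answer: 1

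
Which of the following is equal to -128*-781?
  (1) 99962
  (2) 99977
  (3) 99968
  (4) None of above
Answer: 3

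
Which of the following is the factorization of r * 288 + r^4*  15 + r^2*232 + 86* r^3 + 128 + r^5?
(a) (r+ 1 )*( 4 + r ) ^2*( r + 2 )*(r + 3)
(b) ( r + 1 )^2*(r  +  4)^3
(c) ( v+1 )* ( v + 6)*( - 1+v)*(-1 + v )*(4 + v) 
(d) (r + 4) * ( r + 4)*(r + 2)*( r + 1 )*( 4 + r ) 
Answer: d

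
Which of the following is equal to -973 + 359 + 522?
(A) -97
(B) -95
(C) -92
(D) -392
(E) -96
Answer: C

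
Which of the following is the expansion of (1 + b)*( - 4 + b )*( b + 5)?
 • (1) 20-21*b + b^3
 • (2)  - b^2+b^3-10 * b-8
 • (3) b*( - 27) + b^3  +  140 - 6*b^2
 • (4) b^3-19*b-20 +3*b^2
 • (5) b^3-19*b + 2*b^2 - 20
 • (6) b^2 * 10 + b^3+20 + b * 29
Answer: 5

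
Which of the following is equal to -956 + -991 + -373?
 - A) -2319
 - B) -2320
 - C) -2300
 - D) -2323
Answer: B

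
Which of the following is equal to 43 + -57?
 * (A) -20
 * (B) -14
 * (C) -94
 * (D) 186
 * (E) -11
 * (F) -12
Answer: B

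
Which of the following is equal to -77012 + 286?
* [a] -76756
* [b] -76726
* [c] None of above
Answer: b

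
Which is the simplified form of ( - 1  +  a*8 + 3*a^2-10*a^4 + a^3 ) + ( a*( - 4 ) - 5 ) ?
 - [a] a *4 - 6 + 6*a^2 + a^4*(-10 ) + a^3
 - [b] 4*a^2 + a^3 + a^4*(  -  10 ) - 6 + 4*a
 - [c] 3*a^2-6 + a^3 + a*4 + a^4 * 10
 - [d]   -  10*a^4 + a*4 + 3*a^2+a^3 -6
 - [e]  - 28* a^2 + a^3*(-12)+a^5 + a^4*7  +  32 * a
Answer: d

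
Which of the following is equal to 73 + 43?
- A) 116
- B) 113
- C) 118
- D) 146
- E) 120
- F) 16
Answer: A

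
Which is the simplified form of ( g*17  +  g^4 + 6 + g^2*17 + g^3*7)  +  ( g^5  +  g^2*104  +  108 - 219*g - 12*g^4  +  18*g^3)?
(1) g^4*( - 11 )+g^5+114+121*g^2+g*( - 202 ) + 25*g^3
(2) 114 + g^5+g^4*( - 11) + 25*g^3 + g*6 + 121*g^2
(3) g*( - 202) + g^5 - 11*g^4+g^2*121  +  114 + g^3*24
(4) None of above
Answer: 1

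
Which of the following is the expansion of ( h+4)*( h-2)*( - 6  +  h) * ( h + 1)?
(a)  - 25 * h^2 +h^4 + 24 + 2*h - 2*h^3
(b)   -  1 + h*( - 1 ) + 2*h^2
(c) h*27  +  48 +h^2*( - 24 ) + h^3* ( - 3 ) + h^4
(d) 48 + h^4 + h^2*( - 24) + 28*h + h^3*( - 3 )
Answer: d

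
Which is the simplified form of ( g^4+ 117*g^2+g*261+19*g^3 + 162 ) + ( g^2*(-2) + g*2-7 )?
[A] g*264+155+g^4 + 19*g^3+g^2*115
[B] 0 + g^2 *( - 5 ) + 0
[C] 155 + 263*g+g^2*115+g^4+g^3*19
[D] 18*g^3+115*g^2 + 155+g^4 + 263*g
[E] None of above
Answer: C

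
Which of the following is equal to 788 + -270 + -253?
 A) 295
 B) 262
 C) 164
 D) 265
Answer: D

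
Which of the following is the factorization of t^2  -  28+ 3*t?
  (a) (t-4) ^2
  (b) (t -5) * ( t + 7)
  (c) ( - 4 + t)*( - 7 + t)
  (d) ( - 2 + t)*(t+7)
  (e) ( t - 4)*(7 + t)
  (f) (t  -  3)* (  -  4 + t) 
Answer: e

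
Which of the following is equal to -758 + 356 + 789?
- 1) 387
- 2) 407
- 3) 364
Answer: 1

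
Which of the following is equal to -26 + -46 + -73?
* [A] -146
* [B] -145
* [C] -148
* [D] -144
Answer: B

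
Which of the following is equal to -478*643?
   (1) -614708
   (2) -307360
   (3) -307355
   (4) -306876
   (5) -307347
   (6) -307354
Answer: 6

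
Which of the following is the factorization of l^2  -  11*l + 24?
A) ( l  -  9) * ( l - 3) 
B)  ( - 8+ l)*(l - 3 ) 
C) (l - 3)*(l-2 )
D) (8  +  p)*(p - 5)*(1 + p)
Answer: B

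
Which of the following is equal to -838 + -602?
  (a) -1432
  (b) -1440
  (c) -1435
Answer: b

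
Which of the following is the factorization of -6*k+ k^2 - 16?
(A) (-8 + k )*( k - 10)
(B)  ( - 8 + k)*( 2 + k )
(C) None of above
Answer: B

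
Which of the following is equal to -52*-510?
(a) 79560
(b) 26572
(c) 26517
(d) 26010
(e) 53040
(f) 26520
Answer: f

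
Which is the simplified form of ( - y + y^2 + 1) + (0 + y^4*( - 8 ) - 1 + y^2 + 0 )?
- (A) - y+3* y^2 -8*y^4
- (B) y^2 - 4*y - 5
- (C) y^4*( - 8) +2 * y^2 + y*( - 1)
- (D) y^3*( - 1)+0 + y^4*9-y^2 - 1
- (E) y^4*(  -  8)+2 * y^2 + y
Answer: C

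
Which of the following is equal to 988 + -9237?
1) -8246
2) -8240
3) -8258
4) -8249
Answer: 4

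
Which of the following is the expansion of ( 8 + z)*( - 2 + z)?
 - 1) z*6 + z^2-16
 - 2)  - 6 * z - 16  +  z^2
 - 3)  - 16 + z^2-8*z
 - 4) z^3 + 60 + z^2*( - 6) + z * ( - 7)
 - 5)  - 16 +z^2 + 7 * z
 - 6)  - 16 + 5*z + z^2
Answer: 1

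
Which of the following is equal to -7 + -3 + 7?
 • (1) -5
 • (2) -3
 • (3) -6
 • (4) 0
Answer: 2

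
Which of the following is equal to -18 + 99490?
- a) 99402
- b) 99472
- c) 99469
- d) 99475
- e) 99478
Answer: b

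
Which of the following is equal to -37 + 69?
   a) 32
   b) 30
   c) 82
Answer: a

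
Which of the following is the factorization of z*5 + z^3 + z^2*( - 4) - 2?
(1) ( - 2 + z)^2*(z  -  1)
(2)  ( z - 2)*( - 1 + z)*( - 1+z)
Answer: 2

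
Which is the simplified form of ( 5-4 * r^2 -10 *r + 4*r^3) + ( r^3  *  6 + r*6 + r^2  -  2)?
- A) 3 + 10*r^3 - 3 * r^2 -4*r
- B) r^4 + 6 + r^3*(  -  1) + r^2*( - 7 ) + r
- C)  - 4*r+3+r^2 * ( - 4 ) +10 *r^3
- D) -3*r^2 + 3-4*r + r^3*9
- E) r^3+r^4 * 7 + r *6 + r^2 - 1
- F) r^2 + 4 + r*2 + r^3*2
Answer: A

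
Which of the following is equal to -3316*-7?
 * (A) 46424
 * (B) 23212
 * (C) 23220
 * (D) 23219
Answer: B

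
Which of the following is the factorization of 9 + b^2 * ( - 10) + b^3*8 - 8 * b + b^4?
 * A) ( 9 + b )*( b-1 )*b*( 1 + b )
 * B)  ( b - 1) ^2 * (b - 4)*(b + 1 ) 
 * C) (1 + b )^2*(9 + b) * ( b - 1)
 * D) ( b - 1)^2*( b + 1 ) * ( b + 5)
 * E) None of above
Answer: E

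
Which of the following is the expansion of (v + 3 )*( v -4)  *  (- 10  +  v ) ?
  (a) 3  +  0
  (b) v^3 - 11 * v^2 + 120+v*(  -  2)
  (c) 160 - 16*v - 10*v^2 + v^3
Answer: b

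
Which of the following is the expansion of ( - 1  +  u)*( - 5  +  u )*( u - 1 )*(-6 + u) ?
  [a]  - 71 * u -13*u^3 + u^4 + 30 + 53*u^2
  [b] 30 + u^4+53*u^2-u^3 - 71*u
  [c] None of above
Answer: a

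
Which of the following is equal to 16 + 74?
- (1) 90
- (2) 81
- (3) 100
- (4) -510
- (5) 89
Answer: 1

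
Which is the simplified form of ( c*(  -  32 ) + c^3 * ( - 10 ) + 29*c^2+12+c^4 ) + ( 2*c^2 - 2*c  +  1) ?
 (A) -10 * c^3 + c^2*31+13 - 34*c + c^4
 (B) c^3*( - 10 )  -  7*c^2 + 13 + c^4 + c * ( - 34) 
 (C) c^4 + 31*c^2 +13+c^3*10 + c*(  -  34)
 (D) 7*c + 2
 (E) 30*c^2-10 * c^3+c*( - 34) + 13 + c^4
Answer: A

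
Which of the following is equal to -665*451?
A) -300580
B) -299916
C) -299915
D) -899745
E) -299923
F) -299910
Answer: C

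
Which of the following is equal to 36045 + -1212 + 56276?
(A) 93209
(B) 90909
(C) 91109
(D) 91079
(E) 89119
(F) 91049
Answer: C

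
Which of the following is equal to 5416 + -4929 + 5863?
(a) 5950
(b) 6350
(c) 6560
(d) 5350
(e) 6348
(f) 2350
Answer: b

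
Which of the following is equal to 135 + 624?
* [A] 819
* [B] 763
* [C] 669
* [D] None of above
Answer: D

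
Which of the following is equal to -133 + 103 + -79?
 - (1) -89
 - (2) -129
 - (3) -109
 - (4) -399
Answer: 3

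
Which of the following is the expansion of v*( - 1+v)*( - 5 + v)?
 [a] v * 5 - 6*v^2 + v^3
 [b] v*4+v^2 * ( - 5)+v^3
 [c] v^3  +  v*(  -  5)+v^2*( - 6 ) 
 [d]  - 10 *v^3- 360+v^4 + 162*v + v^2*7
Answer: a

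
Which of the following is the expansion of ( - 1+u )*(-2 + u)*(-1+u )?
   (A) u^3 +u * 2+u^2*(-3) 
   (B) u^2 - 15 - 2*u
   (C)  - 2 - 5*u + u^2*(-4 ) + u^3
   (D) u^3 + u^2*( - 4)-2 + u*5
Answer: D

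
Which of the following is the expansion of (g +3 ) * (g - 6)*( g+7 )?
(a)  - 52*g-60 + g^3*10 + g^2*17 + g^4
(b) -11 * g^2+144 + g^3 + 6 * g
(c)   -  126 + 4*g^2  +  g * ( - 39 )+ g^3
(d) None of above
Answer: c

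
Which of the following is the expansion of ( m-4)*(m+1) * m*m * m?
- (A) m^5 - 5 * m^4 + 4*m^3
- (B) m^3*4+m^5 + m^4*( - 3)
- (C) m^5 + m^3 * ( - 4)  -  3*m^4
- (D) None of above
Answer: C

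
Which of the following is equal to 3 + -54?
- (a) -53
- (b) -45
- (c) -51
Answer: c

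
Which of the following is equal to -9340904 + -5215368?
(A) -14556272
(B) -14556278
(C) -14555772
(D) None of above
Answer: A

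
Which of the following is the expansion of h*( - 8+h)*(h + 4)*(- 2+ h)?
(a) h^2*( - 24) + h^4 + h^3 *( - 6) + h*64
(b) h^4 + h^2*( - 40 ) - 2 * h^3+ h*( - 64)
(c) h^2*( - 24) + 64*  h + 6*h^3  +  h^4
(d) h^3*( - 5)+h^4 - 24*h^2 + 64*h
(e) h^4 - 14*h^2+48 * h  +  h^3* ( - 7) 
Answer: a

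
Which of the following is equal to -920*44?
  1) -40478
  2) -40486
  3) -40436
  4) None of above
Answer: 4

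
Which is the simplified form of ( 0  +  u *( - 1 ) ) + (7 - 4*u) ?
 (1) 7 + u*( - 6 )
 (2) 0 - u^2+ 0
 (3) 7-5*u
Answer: 3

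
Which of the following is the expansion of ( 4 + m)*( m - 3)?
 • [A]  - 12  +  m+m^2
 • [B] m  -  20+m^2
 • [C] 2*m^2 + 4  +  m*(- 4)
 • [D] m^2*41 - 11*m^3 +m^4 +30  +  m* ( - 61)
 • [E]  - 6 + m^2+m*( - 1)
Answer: A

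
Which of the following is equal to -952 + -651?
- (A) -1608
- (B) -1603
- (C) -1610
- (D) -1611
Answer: B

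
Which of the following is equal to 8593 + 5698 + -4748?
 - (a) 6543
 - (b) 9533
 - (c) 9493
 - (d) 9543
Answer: d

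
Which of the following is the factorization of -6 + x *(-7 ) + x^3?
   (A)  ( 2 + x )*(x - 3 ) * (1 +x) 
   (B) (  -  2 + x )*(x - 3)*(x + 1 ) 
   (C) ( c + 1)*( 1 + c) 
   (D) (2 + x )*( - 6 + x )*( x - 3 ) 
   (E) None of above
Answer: A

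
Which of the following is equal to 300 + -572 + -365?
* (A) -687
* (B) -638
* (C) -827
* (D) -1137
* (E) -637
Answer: E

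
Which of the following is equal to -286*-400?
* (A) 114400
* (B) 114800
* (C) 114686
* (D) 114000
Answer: A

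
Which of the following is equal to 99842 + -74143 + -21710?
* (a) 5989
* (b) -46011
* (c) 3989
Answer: c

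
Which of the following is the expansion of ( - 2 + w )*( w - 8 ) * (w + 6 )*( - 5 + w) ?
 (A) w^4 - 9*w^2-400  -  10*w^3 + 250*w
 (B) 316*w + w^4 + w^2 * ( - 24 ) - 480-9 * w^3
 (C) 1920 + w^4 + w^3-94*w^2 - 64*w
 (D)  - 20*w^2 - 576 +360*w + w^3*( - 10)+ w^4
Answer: B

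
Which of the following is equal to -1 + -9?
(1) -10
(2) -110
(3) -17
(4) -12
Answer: 1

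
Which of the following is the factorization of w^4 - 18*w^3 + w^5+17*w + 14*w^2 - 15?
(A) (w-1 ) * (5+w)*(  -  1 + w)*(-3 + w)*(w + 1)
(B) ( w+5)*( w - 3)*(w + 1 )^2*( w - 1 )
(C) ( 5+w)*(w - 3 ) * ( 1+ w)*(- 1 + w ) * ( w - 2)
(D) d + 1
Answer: A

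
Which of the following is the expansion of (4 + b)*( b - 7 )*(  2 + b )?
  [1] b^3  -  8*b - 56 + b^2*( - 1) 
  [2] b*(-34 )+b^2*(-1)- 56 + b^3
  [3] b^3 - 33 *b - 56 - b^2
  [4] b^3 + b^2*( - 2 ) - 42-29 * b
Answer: 2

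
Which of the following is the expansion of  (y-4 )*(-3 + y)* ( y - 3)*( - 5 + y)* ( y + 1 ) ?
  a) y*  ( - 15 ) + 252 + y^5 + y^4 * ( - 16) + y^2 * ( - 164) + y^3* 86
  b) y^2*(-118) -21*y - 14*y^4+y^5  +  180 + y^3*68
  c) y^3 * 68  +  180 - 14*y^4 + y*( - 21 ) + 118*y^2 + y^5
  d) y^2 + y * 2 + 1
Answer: b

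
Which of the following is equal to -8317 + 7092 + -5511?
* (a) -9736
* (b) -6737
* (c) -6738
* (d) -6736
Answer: d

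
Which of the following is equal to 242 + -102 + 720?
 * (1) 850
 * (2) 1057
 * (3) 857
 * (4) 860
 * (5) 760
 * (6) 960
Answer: 4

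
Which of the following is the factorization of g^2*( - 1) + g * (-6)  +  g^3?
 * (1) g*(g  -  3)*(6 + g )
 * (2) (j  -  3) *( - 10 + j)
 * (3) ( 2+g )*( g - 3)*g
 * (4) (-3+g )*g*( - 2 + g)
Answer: 3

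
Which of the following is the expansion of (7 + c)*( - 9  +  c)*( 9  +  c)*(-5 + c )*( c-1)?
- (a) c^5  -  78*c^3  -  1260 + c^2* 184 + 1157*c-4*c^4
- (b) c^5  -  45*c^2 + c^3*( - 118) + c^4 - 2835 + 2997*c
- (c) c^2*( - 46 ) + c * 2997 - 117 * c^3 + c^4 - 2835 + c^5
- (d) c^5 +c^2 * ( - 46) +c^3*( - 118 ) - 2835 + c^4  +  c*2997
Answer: d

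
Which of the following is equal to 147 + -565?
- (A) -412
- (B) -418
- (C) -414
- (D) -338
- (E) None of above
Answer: B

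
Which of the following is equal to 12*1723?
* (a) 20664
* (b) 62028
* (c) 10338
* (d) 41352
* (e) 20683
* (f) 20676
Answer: f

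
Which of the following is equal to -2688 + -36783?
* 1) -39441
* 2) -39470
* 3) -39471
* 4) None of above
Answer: 3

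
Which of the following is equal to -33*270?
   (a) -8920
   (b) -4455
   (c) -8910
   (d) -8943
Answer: c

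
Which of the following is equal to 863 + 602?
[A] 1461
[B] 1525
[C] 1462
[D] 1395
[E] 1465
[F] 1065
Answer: E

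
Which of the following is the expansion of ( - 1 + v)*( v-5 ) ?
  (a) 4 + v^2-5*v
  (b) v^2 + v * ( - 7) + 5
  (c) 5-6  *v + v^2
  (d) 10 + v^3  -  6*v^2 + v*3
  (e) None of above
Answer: c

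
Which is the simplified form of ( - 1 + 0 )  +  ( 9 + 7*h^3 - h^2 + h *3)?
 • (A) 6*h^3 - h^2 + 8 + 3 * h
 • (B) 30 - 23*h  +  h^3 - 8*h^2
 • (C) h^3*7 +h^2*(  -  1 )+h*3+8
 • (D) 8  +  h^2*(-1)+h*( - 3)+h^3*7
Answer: C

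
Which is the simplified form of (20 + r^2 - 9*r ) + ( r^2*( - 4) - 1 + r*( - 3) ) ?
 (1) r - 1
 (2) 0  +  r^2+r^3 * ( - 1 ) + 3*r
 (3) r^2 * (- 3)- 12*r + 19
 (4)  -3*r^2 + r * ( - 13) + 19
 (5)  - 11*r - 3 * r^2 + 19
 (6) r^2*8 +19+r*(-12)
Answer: 3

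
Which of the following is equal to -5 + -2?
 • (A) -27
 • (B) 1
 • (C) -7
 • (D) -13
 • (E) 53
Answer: C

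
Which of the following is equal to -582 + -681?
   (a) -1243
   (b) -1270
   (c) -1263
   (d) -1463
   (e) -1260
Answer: c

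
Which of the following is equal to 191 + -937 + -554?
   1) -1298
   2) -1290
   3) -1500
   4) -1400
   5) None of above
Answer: 5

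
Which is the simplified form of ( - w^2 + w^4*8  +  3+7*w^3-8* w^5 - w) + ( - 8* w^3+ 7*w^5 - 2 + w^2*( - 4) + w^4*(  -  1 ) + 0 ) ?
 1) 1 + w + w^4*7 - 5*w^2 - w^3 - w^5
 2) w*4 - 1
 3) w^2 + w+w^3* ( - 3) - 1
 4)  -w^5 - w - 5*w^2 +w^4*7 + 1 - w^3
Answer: 4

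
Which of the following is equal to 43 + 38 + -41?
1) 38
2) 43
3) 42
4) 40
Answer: 4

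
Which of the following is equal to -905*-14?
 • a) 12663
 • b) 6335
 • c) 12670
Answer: c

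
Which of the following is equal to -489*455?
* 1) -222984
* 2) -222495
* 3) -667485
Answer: 2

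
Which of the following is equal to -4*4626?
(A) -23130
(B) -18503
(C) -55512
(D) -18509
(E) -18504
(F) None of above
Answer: E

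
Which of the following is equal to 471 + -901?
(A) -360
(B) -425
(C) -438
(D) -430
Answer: D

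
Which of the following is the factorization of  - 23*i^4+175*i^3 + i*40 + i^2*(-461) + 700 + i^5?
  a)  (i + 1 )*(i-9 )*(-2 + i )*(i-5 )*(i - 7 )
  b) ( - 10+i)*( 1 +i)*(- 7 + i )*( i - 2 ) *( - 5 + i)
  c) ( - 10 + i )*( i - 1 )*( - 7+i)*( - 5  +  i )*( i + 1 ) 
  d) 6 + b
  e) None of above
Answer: b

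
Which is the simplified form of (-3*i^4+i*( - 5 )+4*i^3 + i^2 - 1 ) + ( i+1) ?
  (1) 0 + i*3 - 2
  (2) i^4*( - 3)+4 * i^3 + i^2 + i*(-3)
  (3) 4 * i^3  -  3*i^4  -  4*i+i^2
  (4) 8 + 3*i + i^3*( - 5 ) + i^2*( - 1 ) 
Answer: 3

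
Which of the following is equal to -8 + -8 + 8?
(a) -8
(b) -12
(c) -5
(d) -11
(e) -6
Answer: a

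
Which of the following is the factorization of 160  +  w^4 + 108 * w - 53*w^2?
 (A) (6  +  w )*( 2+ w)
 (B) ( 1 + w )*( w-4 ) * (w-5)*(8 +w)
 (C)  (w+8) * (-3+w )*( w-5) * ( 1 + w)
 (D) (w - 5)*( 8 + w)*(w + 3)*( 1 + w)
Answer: B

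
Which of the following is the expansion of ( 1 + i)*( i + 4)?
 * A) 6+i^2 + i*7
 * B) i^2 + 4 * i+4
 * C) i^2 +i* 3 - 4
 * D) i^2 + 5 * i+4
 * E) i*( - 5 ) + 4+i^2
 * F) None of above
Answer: D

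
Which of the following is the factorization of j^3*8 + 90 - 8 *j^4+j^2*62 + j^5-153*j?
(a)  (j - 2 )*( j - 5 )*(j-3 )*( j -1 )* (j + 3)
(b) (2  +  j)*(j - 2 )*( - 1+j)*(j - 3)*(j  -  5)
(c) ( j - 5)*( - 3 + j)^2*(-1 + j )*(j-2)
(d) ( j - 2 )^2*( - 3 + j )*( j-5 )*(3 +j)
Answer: a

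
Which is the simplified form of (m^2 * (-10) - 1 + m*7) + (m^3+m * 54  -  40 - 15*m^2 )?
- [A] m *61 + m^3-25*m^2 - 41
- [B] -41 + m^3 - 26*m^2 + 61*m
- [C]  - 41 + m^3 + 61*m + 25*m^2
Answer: A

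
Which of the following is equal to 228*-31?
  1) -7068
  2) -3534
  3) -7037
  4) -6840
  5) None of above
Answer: 1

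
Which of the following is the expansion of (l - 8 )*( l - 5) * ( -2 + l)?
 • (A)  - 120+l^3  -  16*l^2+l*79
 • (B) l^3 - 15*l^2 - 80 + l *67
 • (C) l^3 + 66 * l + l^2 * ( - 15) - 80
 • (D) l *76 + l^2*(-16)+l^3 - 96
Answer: C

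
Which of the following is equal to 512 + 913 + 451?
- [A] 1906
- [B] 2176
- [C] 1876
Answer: C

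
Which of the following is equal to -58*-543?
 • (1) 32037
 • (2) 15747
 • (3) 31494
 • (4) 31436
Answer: 3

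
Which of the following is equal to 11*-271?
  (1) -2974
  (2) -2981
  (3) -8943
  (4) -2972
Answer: 2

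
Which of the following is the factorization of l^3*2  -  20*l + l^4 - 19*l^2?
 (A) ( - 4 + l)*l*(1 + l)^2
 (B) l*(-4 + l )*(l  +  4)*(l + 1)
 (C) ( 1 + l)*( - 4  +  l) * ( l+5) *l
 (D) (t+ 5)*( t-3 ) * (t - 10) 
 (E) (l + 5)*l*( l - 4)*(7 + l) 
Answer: C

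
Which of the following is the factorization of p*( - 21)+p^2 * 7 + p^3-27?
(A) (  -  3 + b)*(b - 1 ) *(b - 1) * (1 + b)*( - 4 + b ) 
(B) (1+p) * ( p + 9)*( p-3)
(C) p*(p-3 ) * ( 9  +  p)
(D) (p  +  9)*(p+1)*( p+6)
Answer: B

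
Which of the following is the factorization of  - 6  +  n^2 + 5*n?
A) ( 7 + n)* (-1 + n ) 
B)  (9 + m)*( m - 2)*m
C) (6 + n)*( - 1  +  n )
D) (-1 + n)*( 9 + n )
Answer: C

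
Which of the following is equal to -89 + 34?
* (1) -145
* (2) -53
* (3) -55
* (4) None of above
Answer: 3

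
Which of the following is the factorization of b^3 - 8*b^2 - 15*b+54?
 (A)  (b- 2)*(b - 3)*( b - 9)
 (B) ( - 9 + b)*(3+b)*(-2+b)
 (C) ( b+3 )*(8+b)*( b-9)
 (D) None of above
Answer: B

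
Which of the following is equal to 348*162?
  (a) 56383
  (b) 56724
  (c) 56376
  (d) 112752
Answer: c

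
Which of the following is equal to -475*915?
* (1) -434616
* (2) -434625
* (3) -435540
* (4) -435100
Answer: 2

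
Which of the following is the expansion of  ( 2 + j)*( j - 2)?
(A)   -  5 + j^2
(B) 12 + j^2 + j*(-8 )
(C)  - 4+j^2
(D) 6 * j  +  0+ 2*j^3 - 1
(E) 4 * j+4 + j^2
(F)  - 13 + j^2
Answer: C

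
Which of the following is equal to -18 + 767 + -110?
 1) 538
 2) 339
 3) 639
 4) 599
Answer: 3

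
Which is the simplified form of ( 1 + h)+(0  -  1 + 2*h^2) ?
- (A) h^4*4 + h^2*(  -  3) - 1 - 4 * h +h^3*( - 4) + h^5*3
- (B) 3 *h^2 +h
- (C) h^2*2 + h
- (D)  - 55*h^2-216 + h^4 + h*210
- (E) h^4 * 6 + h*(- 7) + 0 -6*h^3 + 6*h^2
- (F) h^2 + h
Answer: C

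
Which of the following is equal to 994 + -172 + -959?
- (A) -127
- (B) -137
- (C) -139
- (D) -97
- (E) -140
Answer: B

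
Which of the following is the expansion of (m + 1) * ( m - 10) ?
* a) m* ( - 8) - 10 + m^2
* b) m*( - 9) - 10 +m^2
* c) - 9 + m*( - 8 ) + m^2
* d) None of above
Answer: b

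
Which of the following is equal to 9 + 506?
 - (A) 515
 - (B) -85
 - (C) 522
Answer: A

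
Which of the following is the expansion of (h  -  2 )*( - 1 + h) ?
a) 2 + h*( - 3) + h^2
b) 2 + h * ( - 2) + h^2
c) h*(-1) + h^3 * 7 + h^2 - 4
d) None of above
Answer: a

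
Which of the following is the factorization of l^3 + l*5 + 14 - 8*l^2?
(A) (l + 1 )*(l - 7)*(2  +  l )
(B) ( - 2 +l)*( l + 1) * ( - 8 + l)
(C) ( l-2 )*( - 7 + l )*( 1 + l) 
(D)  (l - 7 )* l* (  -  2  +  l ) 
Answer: C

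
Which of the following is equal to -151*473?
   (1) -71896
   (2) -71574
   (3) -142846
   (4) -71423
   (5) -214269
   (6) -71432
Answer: 4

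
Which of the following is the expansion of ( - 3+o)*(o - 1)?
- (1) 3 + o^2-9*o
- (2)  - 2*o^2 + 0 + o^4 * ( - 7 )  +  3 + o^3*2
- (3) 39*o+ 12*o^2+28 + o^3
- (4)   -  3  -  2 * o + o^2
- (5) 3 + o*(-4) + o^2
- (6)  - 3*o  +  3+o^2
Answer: 5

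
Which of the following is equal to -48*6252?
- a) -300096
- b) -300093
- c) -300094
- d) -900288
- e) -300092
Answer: a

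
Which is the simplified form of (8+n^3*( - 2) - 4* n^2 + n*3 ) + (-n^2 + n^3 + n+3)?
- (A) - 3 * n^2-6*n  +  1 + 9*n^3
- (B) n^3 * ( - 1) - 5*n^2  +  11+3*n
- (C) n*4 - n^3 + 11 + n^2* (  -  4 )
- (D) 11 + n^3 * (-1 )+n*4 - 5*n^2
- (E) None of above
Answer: D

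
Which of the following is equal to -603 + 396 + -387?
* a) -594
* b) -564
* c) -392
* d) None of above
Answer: a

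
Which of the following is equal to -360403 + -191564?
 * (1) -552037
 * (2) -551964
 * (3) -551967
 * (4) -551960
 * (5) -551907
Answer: 3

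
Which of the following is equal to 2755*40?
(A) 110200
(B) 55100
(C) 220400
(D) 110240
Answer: A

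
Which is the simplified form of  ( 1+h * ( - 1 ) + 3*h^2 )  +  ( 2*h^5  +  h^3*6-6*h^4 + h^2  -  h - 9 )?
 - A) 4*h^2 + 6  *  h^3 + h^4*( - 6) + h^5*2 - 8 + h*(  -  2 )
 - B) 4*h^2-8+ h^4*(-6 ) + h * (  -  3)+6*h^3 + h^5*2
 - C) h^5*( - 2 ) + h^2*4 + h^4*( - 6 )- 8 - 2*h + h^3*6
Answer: A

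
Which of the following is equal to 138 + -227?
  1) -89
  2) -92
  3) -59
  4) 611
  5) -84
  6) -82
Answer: 1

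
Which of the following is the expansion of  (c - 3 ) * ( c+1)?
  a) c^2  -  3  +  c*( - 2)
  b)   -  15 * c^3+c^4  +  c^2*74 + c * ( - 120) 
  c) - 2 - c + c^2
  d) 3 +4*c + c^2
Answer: a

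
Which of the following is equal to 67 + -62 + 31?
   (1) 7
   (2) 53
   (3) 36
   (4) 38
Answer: 3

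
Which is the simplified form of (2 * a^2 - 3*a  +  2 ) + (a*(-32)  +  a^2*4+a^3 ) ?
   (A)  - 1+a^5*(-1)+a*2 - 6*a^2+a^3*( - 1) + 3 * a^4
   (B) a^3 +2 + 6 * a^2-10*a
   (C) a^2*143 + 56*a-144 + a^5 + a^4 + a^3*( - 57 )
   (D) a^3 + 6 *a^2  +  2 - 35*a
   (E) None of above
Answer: D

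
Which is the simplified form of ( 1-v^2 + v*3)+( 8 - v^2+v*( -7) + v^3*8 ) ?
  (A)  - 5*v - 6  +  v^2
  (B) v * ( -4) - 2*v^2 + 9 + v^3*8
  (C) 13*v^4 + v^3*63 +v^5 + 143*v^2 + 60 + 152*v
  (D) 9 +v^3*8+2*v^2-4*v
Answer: B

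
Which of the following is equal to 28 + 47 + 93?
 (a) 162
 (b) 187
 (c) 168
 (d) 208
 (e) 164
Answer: c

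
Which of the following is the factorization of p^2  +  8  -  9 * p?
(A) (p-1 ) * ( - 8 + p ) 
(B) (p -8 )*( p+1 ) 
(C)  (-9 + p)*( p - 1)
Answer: A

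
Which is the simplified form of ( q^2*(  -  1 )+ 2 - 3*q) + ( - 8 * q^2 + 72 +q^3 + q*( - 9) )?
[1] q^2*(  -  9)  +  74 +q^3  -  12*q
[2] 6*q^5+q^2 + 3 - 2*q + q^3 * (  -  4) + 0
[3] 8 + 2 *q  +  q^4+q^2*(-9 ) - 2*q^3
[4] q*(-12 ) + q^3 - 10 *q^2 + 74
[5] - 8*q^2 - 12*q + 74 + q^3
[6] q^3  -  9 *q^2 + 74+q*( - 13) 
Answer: 1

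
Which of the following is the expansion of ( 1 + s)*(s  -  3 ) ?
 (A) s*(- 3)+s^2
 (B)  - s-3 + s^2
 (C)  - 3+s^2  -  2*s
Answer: C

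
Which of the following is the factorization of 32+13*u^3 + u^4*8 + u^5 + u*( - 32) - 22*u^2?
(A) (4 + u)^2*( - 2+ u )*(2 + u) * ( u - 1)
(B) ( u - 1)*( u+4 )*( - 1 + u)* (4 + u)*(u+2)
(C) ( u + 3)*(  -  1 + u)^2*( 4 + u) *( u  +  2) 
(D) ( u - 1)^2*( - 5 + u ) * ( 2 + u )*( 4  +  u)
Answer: B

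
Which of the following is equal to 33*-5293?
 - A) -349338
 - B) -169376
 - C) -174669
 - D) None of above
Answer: C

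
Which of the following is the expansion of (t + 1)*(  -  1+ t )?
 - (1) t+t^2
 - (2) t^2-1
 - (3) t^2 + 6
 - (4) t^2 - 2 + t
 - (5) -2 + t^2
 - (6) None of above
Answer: 2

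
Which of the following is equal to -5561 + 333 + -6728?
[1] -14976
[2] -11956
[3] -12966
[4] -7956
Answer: 2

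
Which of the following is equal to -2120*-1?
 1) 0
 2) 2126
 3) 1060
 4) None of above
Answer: 4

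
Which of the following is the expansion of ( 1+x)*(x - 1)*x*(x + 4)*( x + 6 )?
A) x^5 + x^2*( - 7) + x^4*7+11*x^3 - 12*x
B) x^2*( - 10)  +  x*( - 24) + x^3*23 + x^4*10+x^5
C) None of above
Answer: B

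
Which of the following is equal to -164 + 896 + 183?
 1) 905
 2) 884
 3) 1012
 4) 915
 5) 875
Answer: 4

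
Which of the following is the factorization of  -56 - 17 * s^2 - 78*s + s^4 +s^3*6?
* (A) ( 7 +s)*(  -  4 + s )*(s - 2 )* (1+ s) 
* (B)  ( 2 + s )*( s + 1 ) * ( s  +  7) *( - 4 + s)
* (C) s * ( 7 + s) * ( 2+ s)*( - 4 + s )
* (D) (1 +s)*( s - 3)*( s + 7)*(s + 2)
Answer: B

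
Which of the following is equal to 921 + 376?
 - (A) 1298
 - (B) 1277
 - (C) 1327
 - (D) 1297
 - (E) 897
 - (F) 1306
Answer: D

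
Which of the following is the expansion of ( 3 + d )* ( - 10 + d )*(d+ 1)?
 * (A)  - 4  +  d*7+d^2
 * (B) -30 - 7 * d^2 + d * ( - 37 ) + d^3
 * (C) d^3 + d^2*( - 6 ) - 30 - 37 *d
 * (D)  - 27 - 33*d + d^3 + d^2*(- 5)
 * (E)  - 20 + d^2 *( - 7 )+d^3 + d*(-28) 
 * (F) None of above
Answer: C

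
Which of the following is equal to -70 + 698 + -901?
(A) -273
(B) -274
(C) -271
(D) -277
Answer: A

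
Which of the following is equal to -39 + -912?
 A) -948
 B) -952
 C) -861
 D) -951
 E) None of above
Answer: D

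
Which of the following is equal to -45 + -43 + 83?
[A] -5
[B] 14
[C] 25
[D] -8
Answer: A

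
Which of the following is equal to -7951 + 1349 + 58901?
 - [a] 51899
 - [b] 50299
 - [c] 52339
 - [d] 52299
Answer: d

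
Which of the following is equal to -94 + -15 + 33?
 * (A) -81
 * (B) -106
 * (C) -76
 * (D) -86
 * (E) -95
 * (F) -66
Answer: C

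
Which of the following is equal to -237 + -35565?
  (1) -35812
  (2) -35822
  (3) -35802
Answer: 3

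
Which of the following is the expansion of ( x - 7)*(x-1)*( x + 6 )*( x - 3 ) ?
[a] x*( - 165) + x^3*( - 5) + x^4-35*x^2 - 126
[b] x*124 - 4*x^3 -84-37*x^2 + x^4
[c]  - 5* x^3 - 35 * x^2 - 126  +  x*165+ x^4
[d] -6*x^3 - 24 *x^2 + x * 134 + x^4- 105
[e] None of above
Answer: c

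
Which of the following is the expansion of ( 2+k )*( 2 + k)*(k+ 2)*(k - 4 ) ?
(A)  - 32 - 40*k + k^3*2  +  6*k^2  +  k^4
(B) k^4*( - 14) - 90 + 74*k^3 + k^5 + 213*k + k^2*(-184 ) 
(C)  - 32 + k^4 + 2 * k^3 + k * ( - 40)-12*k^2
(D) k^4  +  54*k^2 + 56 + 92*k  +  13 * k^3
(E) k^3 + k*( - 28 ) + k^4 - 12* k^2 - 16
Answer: C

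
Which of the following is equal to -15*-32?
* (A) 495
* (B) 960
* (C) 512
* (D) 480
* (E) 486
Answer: D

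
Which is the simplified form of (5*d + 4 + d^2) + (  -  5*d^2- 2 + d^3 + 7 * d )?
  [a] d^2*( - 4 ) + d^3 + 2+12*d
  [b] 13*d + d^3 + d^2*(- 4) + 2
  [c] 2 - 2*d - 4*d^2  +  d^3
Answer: a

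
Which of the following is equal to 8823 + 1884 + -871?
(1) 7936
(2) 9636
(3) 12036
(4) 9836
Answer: 4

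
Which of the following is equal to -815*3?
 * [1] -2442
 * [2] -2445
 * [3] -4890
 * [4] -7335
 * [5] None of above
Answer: 2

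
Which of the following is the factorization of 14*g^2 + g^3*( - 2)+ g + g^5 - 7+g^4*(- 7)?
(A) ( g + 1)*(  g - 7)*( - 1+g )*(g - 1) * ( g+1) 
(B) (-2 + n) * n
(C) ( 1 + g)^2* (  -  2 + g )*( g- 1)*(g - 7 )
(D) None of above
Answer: A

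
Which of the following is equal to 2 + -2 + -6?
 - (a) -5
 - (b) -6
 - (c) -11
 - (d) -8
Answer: b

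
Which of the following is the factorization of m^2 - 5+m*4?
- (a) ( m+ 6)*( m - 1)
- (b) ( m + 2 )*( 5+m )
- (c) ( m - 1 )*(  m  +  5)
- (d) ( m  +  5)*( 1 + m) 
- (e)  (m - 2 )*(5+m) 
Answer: c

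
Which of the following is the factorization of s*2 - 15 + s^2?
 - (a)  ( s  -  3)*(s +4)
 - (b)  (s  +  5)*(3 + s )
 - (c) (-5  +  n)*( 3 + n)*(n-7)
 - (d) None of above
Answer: d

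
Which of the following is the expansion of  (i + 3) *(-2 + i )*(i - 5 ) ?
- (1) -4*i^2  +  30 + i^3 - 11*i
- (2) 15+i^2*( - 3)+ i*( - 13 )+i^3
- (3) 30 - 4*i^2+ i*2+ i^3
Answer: 1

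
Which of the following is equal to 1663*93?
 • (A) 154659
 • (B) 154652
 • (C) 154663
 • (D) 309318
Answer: A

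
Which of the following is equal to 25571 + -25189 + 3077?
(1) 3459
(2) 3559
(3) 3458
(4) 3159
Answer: 1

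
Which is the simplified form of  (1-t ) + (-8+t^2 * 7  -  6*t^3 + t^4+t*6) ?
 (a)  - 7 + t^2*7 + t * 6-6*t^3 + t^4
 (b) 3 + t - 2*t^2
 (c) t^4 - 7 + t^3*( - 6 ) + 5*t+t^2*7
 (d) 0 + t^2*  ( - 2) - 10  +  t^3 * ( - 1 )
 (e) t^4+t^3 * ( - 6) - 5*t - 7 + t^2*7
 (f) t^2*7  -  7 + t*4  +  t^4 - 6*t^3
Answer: c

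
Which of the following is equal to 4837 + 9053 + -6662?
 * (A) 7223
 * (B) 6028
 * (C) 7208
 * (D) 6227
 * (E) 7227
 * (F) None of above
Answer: F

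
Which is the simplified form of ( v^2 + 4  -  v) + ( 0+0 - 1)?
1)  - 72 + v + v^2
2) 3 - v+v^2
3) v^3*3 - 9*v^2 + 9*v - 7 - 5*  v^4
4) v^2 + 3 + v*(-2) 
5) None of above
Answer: 2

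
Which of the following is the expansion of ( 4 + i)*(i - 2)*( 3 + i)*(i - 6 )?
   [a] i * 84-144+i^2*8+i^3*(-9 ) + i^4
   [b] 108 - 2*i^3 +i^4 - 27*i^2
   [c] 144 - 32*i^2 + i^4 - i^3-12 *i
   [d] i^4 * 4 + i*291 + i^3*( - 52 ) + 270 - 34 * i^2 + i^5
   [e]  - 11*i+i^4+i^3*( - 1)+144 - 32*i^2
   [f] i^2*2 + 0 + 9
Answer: c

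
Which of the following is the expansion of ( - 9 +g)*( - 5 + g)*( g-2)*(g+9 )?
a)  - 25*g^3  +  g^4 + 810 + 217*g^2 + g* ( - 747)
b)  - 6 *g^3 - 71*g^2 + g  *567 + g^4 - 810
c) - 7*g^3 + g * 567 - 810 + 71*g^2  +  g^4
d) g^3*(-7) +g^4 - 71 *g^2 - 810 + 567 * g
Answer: d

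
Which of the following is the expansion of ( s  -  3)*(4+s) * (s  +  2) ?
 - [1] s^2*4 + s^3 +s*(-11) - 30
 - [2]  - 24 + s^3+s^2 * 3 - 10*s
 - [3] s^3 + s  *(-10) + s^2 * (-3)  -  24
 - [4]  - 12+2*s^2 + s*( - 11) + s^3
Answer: 2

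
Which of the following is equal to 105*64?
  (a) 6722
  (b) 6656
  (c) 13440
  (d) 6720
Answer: d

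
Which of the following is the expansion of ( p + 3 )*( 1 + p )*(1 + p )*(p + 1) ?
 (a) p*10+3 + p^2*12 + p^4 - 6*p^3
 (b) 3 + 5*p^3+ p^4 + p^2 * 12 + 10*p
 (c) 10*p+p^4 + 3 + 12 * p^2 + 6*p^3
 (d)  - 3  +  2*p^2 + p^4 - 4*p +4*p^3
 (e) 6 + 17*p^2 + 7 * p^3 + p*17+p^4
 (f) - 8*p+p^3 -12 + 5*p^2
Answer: c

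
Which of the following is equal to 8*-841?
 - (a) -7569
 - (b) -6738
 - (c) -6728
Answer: c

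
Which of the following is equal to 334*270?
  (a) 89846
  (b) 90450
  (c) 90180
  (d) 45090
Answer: c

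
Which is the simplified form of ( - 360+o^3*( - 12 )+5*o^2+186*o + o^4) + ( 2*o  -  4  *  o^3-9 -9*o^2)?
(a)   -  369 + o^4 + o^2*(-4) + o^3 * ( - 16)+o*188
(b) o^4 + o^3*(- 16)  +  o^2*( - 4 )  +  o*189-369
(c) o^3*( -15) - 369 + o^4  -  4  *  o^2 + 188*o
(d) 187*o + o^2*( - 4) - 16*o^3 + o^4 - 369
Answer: a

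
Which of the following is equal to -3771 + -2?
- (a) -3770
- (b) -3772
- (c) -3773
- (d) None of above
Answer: c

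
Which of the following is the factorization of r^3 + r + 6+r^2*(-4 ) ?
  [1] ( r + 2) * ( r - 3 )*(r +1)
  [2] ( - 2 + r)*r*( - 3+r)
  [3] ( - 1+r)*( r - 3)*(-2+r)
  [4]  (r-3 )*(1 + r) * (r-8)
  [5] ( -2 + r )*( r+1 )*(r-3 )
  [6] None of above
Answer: 5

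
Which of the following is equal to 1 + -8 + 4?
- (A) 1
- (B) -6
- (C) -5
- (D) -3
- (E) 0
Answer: D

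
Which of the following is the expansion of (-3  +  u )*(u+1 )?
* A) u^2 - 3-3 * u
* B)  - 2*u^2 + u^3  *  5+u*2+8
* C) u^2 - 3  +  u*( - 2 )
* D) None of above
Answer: C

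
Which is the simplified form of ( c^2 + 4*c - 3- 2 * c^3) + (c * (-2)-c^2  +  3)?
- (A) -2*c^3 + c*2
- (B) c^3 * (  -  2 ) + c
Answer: A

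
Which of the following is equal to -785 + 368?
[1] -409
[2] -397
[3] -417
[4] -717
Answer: 3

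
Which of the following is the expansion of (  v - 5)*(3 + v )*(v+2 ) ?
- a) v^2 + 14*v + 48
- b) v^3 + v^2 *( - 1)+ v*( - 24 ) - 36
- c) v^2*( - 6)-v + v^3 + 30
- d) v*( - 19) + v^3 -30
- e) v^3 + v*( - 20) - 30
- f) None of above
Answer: d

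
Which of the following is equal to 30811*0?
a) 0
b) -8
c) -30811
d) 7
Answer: a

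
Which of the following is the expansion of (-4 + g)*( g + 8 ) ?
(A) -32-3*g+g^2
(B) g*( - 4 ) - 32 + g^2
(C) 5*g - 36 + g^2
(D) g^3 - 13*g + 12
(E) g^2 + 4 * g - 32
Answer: E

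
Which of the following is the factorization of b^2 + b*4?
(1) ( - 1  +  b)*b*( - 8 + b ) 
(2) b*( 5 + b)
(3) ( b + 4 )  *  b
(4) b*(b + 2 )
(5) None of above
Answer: 3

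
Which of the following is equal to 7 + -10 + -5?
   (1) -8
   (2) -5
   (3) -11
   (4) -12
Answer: 1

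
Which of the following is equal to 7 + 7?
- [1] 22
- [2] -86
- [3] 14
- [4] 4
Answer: 3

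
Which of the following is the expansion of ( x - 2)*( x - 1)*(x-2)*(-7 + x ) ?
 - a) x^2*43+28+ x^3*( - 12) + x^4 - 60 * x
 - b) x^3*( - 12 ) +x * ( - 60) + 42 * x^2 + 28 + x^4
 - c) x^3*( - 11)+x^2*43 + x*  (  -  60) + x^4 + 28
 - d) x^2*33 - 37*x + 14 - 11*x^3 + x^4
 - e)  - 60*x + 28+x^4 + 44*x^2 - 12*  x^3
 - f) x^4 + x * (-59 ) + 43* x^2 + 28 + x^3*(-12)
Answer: a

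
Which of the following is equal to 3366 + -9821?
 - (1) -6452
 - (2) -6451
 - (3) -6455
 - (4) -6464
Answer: 3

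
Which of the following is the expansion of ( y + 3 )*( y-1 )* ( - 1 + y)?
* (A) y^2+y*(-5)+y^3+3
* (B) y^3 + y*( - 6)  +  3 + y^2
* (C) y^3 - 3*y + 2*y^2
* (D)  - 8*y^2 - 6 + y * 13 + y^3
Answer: A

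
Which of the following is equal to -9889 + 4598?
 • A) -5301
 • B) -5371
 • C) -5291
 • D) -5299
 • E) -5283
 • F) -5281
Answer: C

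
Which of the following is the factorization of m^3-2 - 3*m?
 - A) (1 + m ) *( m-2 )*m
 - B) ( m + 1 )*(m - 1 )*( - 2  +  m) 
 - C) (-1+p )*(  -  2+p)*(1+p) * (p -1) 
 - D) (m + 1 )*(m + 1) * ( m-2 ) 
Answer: D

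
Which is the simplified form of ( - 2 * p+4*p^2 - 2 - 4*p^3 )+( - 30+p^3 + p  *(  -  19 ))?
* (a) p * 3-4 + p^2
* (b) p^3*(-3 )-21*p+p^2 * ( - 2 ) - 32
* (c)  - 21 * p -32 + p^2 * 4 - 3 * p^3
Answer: c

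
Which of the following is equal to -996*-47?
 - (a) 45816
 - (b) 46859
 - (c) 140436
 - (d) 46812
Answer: d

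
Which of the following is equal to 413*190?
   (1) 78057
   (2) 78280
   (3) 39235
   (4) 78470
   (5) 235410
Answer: 4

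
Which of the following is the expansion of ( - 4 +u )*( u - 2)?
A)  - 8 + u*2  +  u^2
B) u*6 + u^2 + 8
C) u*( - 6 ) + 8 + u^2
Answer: C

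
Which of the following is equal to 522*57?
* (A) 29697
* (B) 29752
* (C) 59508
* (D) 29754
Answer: D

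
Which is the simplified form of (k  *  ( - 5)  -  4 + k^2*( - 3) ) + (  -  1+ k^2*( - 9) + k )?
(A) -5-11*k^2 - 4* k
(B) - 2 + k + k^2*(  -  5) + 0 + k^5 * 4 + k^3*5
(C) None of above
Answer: C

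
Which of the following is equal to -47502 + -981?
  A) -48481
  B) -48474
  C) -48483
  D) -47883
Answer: C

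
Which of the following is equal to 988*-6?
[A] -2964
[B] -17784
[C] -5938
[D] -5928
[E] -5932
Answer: D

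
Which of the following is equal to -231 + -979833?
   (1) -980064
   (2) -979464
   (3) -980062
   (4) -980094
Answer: 1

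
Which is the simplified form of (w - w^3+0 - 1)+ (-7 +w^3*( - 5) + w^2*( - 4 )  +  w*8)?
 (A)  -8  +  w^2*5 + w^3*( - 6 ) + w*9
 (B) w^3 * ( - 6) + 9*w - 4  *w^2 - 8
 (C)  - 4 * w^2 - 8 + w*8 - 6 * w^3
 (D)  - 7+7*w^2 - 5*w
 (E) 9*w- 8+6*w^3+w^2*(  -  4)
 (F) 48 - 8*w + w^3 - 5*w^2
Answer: B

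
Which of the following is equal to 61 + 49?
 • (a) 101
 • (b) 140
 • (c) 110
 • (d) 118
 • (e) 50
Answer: c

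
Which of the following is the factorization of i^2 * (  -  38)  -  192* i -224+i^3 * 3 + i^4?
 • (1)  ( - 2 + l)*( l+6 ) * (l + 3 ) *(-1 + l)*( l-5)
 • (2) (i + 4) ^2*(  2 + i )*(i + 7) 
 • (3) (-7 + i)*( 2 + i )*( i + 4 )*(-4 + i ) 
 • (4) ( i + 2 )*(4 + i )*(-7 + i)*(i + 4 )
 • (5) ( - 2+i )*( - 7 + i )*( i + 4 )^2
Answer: 4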